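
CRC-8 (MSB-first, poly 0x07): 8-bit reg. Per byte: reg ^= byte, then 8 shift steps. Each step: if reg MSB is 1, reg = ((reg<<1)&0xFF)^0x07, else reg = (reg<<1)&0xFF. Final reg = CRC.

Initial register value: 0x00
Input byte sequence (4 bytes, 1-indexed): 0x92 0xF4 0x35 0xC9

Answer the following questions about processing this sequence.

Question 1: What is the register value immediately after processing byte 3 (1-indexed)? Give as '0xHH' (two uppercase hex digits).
After byte 1 (0x92): reg=0xF7
After byte 2 (0xF4): reg=0x09
After byte 3 (0x35): reg=0xB4

Answer: 0xB4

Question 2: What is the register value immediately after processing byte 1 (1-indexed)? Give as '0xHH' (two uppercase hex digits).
After byte 1 (0x92): reg=0xF7

Answer: 0xF7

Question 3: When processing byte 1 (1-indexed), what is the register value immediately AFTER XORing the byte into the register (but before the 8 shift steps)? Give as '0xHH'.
Register before byte 1: 0x00
Byte 1: 0x92
0x00 XOR 0x92 = 0x92

Answer: 0x92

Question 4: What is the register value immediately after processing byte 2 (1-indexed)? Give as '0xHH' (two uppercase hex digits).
After byte 1 (0x92): reg=0xF7
After byte 2 (0xF4): reg=0x09

Answer: 0x09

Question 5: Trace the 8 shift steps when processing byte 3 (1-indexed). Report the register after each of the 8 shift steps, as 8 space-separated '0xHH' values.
After byte 1 (0x92): reg=0xF7
After byte 2 (0xF4): reg=0x09
Register before byte 3: 0x09
After XOR with byte 0x35: 0x3C

Answer: 0x78 0xF0 0xE7 0xC9 0x95 0x2D 0x5A 0xB4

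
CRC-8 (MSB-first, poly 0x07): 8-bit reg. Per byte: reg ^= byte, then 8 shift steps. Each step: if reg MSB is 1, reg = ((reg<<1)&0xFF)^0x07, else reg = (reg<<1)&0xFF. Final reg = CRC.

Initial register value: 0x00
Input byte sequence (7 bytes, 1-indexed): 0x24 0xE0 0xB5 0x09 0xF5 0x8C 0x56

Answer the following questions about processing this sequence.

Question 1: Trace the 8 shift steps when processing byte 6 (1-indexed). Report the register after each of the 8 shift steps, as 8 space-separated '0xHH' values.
After byte 1 (0x24): reg=0xFC
After byte 2 (0xE0): reg=0x54
After byte 3 (0xB5): reg=0xA9
After byte 4 (0x09): reg=0x69
After byte 5 (0xF5): reg=0xDD
Register before byte 6: 0xDD
After XOR with byte 0x8C: 0x51

Answer: 0xA2 0x43 0x86 0x0B 0x16 0x2C 0x58 0xB0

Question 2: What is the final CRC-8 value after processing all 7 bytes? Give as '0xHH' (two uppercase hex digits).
Answer: 0xBC

Derivation:
After byte 1 (0x24): reg=0xFC
After byte 2 (0xE0): reg=0x54
After byte 3 (0xB5): reg=0xA9
After byte 4 (0x09): reg=0x69
After byte 5 (0xF5): reg=0xDD
After byte 6 (0x8C): reg=0xB0
After byte 7 (0x56): reg=0xBC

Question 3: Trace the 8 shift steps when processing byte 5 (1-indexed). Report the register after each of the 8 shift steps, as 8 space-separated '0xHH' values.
After byte 1 (0x24): reg=0xFC
After byte 2 (0xE0): reg=0x54
After byte 3 (0xB5): reg=0xA9
After byte 4 (0x09): reg=0x69
Register before byte 5: 0x69
After XOR with byte 0xF5: 0x9C

Answer: 0x3F 0x7E 0xFC 0xFF 0xF9 0xF5 0xED 0xDD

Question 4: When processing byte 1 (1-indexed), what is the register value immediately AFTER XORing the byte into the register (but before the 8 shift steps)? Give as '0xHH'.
Answer: 0x24

Derivation:
Register before byte 1: 0x00
Byte 1: 0x24
0x00 XOR 0x24 = 0x24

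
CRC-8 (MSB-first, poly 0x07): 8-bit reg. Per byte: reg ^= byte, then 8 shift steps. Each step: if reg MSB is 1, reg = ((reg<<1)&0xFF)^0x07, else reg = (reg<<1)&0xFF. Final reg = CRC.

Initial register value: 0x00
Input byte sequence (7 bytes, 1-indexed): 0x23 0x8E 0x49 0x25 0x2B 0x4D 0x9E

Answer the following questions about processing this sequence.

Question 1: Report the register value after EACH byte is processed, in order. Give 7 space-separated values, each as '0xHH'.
0xE9 0x32 0x66 0xCE 0xB5 0xE6 0x6F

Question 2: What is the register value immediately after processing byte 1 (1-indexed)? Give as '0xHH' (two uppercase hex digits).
After byte 1 (0x23): reg=0xE9

Answer: 0xE9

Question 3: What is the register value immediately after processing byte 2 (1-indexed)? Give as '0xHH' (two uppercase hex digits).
After byte 1 (0x23): reg=0xE9
After byte 2 (0x8E): reg=0x32

Answer: 0x32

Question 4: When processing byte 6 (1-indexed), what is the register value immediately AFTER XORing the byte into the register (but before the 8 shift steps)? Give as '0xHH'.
Answer: 0xF8

Derivation:
Register before byte 6: 0xB5
Byte 6: 0x4D
0xB5 XOR 0x4D = 0xF8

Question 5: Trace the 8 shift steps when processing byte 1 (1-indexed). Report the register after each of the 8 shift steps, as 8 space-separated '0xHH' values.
Register before byte 1: 0x00
After XOR with byte 0x23: 0x23

Answer: 0x46 0x8C 0x1F 0x3E 0x7C 0xF8 0xF7 0xE9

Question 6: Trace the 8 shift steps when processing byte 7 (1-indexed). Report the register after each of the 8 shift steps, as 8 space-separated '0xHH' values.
Answer: 0xF0 0xE7 0xC9 0x95 0x2D 0x5A 0xB4 0x6F

Derivation:
After byte 1 (0x23): reg=0xE9
After byte 2 (0x8E): reg=0x32
After byte 3 (0x49): reg=0x66
After byte 4 (0x25): reg=0xCE
After byte 5 (0x2B): reg=0xB5
After byte 6 (0x4D): reg=0xE6
Register before byte 7: 0xE6
After XOR with byte 0x9E: 0x78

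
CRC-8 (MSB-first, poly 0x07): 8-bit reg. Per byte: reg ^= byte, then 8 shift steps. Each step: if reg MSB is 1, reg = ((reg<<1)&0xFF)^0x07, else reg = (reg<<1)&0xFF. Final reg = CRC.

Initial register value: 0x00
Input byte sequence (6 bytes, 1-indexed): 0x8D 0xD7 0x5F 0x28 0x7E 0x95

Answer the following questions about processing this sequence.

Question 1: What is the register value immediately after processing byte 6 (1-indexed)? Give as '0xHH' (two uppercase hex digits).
Answer: 0xC0

Derivation:
After byte 1 (0x8D): reg=0xAA
After byte 2 (0xD7): reg=0x74
After byte 3 (0x5F): reg=0xD1
After byte 4 (0x28): reg=0xE1
After byte 5 (0x7E): reg=0xD4
After byte 6 (0x95): reg=0xC0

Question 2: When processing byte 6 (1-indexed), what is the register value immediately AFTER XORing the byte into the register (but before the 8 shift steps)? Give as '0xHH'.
Answer: 0x41

Derivation:
Register before byte 6: 0xD4
Byte 6: 0x95
0xD4 XOR 0x95 = 0x41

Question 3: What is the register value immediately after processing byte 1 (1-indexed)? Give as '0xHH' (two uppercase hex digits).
Answer: 0xAA

Derivation:
After byte 1 (0x8D): reg=0xAA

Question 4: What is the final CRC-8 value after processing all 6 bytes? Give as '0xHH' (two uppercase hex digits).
Answer: 0xC0

Derivation:
After byte 1 (0x8D): reg=0xAA
After byte 2 (0xD7): reg=0x74
After byte 3 (0x5F): reg=0xD1
After byte 4 (0x28): reg=0xE1
After byte 5 (0x7E): reg=0xD4
After byte 6 (0x95): reg=0xC0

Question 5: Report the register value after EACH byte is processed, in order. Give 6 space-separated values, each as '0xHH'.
0xAA 0x74 0xD1 0xE1 0xD4 0xC0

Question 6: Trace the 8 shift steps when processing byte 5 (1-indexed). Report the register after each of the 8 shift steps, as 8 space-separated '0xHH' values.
Answer: 0x39 0x72 0xE4 0xCF 0x99 0x35 0x6A 0xD4

Derivation:
After byte 1 (0x8D): reg=0xAA
After byte 2 (0xD7): reg=0x74
After byte 3 (0x5F): reg=0xD1
After byte 4 (0x28): reg=0xE1
Register before byte 5: 0xE1
After XOR with byte 0x7E: 0x9F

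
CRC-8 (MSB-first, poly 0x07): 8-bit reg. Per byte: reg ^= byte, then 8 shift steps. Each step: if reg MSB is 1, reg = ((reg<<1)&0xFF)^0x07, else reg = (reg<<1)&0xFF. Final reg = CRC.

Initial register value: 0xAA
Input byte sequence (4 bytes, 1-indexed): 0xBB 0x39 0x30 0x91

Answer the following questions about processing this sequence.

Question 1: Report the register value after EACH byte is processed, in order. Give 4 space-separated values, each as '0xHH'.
0x77 0xED 0x1D 0xAD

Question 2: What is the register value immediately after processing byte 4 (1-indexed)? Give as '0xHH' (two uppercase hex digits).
After byte 1 (0xBB): reg=0x77
After byte 2 (0x39): reg=0xED
After byte 3 (0x30): reg=0x1D
After byte 4 (0x91): reg=0xAD

Answer: 0xAD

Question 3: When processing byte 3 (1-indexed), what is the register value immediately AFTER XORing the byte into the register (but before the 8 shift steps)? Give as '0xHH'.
Answer: 0xDD

Derivation:
Register before byte 3: 0xED
Byte 3: 0x30
0xED XOR 0x30 = 0xDD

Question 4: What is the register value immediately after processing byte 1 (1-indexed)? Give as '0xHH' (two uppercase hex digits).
After byte 1 (0xBB): reg=0x77

Answer: 0x77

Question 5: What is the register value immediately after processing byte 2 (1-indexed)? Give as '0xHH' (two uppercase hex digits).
After byte 1 (0xBB): reg=0x77
After byte 2 (0x39): reg=0xED

Answer: 0xED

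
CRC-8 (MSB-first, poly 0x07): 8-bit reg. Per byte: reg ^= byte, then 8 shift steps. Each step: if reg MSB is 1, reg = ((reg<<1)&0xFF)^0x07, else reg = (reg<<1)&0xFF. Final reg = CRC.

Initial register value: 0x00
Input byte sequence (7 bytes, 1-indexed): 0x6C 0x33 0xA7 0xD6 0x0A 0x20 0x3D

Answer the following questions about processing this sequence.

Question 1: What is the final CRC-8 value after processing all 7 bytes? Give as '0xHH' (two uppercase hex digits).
After byte 1 (0x6C): reg=0x03
After byte 2 (0x33): reg=0x90
After byte 3 (0xA7): reg=0x85
After byte 4 (0xD6): reg=0xBE
After byte 5 (0x0A): reg=0x05
After byte 6 (0x20): reg=0xFB
After byte 7 (0x3D): reg=0x5C

Answer: 0x5C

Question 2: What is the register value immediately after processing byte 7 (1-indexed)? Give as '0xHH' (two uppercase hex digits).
Answer: 0x5C

Derivation:
After byte 1 (0x6C): reg=0x03
After byte 2 (0x33): reg=0x90
After byte 3 (0xA7): reg=0x85
After byte 4 (0xD6): reg=0xBE
After byte 5 (0x0A): reg=0x05
After byte 6 (0x20): reg=0xFB
After byte 7 (0x3D): reg=0x5C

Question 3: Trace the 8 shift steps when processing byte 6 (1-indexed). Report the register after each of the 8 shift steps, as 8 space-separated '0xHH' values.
After byte 1 (0x6C): reg=0x03
After byte 2 (0x33): reg=0x90
After byte 3 (0xA7): reg=0x85
After byte 4 (0xD6): reg=0xBE
After byte 5 (0x0A): reg=0x05
Register before byte 6: 0x05
After XOR with byte 0x20: 0x25

Answer: 0x4A 0x94 0x2F 0x5E 0xBC 0x7F 0xFE 0xFB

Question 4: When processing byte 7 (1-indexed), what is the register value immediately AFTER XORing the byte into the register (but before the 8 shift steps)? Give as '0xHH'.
Answer: 0xC6

Derivation:
Register before byte 7: 0xFB
Byte 7: 0x3D
0xFB XOR 0x3D = 0xC6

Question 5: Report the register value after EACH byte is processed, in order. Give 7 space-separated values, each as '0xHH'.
0x03 0x90 0x85 0xBE 0x05 0xFB 0x5C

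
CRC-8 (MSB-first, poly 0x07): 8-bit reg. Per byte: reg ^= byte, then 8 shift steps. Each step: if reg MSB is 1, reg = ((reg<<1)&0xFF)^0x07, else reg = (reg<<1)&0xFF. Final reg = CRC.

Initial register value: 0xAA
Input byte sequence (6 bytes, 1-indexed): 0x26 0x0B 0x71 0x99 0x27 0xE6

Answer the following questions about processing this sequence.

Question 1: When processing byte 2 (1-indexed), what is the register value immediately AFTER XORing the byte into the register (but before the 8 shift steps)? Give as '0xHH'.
Register before byte 2: 0xAD
Byte 2: 0x0B
0xAD XOR 0x0B = 0xA6

Answer: 0xA6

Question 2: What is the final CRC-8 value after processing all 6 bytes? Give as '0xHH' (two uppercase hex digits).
Answer: 0x76

Derivation:
After byte 1 (0x26): reg=0xAD
After byte 2 (0x0B): reg=0x7B
After byte 3 (0x71): reg=0x36
After byte 4 (0x99): reg=0x44
After byte 5 (0x27): reg=0x2E
After byte 6 (0xE6): reg=0x76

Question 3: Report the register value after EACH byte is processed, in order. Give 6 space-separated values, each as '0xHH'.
0xAD 0x7B 0x36 0x44 0x2E 0x76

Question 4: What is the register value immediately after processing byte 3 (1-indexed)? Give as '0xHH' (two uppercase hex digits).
After byte 1 (0x26): reg=0xAD
After byte 2 (0x0B): reg=0x7B
After byte 3 (0x71): reg=0x36

Answer: 0x36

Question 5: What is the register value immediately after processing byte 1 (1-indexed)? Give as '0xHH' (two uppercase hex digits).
Answer: 0xAD

Derivation:
After byte 1 (0x26): reg=0xAD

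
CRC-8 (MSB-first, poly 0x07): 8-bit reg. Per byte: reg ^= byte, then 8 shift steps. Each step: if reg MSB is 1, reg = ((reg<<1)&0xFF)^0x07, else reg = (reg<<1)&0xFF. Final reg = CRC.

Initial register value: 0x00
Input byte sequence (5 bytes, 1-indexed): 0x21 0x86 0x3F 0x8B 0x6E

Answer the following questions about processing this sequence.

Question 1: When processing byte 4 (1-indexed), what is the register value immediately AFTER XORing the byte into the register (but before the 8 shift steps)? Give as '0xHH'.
Register before byte 4: 0x5D
Byte 4: 0x8B
0x5D XOR 0x8B = 0xD6

Answer: 0xD6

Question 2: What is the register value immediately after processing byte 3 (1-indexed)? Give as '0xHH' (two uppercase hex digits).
Answer: 0x5D

Derivation:
After byte 1 (0x21): reg=0xE7
After byte 2 (0x86): reg=0x20
After byte 3 (0x3F): reg=0x5D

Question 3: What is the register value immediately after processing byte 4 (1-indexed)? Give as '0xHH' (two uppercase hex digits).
After byte 1 (0x21): reg=0xE7
After byte 2 (0x86): reg=0x20
After byte 3 (0x3F): reg=0x5D
After byte 4 (0x8B): reg=0x2C

Answer: 0x2C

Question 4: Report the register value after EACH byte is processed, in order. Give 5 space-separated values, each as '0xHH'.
0xE7 0x20 0x5D 0x2C 0xC9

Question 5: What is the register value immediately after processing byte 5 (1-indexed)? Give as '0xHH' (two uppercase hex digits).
After byte 1 (0x21): reg=0xE7
After byte 2 (0x86): reg=0x20
After byte 3 (0x3F): reg=0x5D
After byte 4 (0x8B): reg=0x2C
After byte 5 (0x6E): reg=0xC9

Answer: 0xC9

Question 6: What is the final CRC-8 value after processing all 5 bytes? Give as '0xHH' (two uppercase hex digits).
Answer: 0xC9

Derivation:
After byte 1 (0x21): reg=0xE7
After byte 2 (0x86): reg=0x20
After byte 3 (0x3F): reg=0x5D
After byte 4 (0x8B): reg=0x2C
After byte 5 (0x6E): reg=0xC9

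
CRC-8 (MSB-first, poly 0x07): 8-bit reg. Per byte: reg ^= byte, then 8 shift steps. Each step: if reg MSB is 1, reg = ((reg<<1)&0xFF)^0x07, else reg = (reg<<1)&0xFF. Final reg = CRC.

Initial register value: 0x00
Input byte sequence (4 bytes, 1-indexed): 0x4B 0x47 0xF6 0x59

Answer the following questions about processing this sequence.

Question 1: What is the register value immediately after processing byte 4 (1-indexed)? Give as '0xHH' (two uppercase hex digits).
Answer: 0x63

Derivation:
After byte 1 (0x4B): reg=0xF6
After byte 2 (0x47): reg=0x1E
After byte 3 (0xF6): reg=0x96
After byte 4 (0x59): reg=0x63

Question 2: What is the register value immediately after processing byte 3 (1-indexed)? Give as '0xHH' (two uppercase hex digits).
After byte 1 (0x4B): reg=0xF6
After byte 2 (0x47): reg=0x1E
After byte 3 (0xF6): reg=0x96

Answer: 0x96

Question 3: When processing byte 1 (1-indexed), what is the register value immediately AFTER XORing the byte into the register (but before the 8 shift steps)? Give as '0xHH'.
Register before byte 1: 0x00
Byte 1: 0x4B
0x00 XOR 0x4B = 0x4B

Answer: 0x4B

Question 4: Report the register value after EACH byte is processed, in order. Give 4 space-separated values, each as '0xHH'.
0xF6 0x1E 0x96 0x63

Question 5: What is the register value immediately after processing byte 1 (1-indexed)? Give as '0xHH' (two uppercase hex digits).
After byte 1 (0x4B): reg=0xF6

Answer: 0xF6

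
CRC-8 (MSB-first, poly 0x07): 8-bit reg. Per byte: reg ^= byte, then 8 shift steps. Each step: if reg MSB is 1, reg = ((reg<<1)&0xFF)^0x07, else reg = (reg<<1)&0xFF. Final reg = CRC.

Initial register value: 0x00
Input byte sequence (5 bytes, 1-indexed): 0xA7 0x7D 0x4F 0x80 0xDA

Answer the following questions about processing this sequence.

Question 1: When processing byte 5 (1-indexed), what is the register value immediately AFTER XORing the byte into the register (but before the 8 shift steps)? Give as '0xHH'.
Answer: 0xA0

Derivation:
Register before byte 5: 0x7A
Byte 5: 0xDA
0x7A XOR 0xDA = 0xA0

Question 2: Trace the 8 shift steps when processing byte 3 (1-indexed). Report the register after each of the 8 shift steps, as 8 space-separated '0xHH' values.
After byte 1 (0xA7): reg=0x7C
After byte 2 (0x7D): reg=0x07
Register before byte 3: 0x07
After XOR with byte 0x4F: 0x48

Answer: 0x90 0x27 0x4E 0x9C 0x3F 0x7E 0xFC 0xFF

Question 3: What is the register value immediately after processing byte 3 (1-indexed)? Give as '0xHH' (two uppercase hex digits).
Answer: 0xFF

Derivation:
After byte 1 (0xA7): reg=0x7C
After byte 2 (0x7D): reg=0x07
After byte 3 (0x4F): reg=0xFF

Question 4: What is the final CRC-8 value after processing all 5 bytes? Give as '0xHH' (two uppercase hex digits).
Answer: 0x69

Derivation:
After byte 1 (0xA7): reg=0x7C
After byte 2 (0x7D): reg=0x07
After byte 3 (0x4F): reg=0xFF
After byte 4 (0x80): reg=0x7A
After byte 5 (0xDA): reg=0x69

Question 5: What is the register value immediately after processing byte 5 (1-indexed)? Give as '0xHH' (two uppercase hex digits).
Answer: 0x69

Derivation:
After byte 1 (0xA7): reg=0x7C
After byte 2 (0x7D): reg=0x07
After byte 3 (0x4F): reg=0xFF
After byte 4 (0x80): reg=0x7A
After byte 5 (0xDA): reg=0x69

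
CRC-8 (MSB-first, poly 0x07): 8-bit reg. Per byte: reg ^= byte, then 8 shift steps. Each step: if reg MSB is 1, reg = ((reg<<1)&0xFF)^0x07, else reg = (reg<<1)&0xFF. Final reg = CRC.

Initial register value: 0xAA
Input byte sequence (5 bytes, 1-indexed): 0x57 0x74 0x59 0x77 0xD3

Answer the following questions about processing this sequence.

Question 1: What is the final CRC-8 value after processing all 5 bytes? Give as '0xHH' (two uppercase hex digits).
After byte 1 (0x57): reg=0xFD
After byte 2 (0x74): reg=0xB6
After byte 3 (0x59): reg=0x83
After byte 4 (0x77): reg=0xC2
After byte 5 (0xD3): reg=0x77

Answer: 0x77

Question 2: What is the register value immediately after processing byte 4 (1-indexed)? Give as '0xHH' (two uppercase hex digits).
After byte 1 (0x57): reg=0xFD
After byte 2 (0x74): reg=0xB6
After byte 3 (0x59): reg=0x83
After byte 4 (0x77): reg=0xC2

Answer: 0xC2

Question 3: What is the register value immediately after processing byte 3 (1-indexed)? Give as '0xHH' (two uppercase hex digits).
Answer: 0x83

Derivation:
After byte 1 (0x57): reg=0xFD
After byte 2 (0x74): reg=0xB6
After byte 3 (0x59): reg=0x83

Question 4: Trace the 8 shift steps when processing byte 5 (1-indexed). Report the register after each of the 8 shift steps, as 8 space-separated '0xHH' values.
After byte 1 (0x57): reg=0xFD
After byte 2 (0x74): reg=0xB6
After byte 3 (0x59): reg=0x83
After byte 4 (0x77): reg=0xC2
Register before byte 5: 0xC2
After XOR with byte 0xD3: 0x11

Answer: 0x22 0x44 0x88 0x17 0x2E 0x5C 0xB8 0x77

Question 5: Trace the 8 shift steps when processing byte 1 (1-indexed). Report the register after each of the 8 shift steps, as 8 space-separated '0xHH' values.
Register before byte 1: 0xAA
After XOR with byte 0x57: 0xFD

Answer: 0xFD 0xFD 0xFD 0xFD 0xFD 0xFD 0xFD 0xFD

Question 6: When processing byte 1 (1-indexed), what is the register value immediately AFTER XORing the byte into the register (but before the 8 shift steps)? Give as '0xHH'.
Answer: 0xFD

Derivation:
Register before byte 1: 0xAA
Byte 1: 0x57
0xAA XOR 0x57 = 0xFD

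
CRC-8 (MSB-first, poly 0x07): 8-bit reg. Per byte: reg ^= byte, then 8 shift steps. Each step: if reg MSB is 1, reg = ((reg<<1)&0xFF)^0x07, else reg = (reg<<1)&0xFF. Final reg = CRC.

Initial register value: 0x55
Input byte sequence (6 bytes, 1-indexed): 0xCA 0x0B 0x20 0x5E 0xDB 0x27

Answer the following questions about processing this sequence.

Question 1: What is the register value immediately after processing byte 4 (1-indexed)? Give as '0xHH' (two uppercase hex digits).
Answer: 0x5B

Derivation:
After byte 1 (0xCA): reg=0xD4
After byte 2 (0x0B): reg=0x13
After byte 3 (0x20): reg=0x99
After byte 4 (0x5E): reg=0x5B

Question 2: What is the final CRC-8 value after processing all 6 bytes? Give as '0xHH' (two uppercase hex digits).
Answer: 0x43

Derivation:
After byte 1 (0xCA): reg=0xD4
After byte 2 (0x0B): reg=0x13
After byte 3 (0x20): reg=0x99
After byte 4 (0x5E): reg=0x5B
After byte 5 (0xDB): reg=0x89
After byte 6 (0x27): reg=0x43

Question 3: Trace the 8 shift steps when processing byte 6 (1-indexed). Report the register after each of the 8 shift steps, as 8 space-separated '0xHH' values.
After byte 1 (0xCA): reg=0xD4
After byte 2 (0x0B): reg=0x13
After byte 3 (0x20): reg=0x99
After byte 4 (0x5E): reg=0x5B
After byte 5 (0xDB): reg=0x89
Register before byte 6: 0x89
After XOR with byte 0x27: 0xAE

Answer: 0x5B 0xB6 0x6B 0xD6 0xAB 0x51 0xA2 0x43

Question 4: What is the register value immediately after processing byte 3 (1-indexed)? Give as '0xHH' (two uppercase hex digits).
After byte 1 (0xCA): reg=0xD4
After byte 2 (0x0B): reg=0x13
After byte 3 (0x20): reg=0x99

Answer: 0x99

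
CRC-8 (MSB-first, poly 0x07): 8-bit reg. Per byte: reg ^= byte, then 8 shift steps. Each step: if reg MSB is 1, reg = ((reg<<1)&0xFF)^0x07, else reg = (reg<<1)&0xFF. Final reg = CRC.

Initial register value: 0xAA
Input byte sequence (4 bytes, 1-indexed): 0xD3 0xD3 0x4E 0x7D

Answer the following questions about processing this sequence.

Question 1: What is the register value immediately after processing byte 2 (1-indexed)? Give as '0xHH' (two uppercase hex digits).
After byte 1 (0xD3): reg=0x68
After byte 2 (0xD3): reg=0x28

Answer: 0x28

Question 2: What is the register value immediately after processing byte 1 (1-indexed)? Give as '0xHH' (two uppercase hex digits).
Answer: 0x68

Derivation:
After byte 1 (0xD3): reg=0x68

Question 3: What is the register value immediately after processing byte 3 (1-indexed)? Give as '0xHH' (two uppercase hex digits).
After byte 1 (0xD3): reg=0x68
After byte 2 (0xD3): reg=0x28
After byte 3 (0x4E): reg=0x35

Answer: 0x35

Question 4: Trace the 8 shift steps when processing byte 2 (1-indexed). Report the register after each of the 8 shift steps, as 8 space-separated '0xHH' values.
After byte 1 (0xD3): reg=0x68
Register before byte 2: 0x68
After XOR with byte 0xD3: 0xBB

Answer: 0x71 0xE2 0xC3 0x81 0x05 0x0A 0x14 0x28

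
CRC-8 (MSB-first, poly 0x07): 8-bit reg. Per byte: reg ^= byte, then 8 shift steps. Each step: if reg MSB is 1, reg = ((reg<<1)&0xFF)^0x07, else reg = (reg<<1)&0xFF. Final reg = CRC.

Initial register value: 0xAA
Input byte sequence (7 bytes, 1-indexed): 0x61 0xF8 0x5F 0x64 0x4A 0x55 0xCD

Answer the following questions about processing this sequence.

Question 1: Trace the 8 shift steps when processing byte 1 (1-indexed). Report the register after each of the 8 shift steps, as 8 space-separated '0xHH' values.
Register before byte 1: 0xAA
After XOR with byte 0x61: 0xCB

Answer: 0x91 0x25 0x4A 0x94 0x2F 0x5E 0xBC 0x7F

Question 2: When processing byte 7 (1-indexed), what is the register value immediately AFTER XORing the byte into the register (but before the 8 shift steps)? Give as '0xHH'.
Answer: 0x46

Derivation:
Register before byte 7: 0x8B
Byte 7: 0xCD
0x8B XOR 0xCD = 0x46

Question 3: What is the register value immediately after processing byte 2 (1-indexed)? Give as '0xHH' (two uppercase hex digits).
Answer: 0x9C

Derivation:
After byte 1 (0x61): reg=0x7F
After byte 2 (0xF8): reg=0x9C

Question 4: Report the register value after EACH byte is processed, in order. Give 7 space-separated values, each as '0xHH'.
0x7F 0x9C 0x47 0xE9 0x60 0x8B 0xD5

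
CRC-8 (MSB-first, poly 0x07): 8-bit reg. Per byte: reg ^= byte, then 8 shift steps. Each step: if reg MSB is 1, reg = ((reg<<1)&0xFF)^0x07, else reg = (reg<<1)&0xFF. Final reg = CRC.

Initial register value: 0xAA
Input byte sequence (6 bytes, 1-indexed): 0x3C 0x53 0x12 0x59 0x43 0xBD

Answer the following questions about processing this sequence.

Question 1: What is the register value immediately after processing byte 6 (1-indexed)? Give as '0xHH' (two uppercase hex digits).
After byte 1 (0x3C): reg=0xEB
After byte 2 (0x53): reg=0x21
After byte 3 (0x12): reg=0x99
After byte 4 (0x59): reg=0x4E
After byte 5 (0x43): reg=0x23
After byte 6 (0xBD): reg=0xD3

Answer: 0xD3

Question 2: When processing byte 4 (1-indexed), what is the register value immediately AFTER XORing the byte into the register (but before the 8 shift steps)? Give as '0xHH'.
Register before byte 4: 0x99
Byte 4: 0x59
0x99 XOR 0x59 = 0xC0

Answer: 0xC0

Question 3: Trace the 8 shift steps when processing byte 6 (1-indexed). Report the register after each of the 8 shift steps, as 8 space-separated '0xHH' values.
Answer: 0x3B 0x76 0xEC 0xDF 0xB9 0x75 0xEA 0xD3

Derivation:
After byte 1 (0x3C): reg=0xEB
After byte 2 (0x53): reg=0x21
After byte 3 (0x12): reg=0x99
After byte 4 (0x59): reg=0x4E
After byte 5 (0x43): reg=0x23
Register before byte 6: 0x23
After XOR with byte 0xBD: 0x9E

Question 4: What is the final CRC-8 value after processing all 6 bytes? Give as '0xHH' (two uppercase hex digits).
Answer: 0xD3

Derivation:
After byte 1 (0x3C): reg=0xEB
After byte 2 (0x53): reg=0x21
After byte 3 (0x12): reg=0x99
After byte 4 (0x59): reg=0x4E
After byte 5 (0x43): reg=0x23
After byte 6 (0xBD): reg=0xD3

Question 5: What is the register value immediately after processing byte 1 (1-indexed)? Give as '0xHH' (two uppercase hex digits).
After byte 1 (0x3C): reg=0xEB

Answer: 0xEB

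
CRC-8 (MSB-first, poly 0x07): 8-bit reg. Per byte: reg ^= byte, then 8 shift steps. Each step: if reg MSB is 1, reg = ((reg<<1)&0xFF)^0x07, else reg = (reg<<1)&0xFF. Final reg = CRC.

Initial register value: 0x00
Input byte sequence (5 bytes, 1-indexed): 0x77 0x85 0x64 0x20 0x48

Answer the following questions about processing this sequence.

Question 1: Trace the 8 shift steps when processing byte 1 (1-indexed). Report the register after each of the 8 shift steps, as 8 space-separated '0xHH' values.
Register before byte 1: 0x00
After XOR with byte 0x77: 0x77

Answer: 0xEE 0xDB 0xB1 0x65 0xCA 0x93 0x21 0x42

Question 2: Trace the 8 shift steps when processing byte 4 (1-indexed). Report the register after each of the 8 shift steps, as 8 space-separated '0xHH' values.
After byte 1 (0x77): reg=0x42
After byte 2 (0x85): reg=0x5B
After byte 3 (0x64): reg=0xBD
Register before byte 4: 0xBD
After XOR with byte 0x20: 0x9D

Answer: 0x3D 0x7A 0xF4 0xEF 0xD9 0xB5 0x6D 0xDA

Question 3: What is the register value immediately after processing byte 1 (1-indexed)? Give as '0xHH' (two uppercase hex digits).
After byte 1 (0x77): reg=0x42

Answer: 0x42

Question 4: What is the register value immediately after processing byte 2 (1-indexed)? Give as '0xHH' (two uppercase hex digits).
Answer: 0x5B

Derivation:
After byte 1 (0x77): reg=0x42
After byte 2 (0x85): reg=0x5B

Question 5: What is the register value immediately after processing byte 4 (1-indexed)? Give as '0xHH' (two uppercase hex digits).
Answer: 0xDA

Derivation:
After byte 1 (0x77): reg=0x42
After byte 2 (0x85): reg=0x5B
After byte 3 (0x64): reg=0xBD
After byte 4 (0x20): reg=0xDA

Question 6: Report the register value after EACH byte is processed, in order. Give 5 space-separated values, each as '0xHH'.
0x42 0x5B 0xBD 0xDA 0xF7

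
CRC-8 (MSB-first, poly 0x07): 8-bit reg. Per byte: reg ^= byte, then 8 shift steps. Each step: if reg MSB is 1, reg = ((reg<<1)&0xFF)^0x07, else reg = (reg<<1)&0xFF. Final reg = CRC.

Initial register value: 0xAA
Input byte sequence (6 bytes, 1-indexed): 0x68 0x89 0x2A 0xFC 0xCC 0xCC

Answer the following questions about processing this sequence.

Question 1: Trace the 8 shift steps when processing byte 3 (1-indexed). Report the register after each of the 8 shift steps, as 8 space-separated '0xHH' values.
Answer: 0xB6 0x6B 0xD6 0xAB 0x51 0xA2 0x43 0x86

Derivation:
After byte 1 (0x68): reg=0x40
After byte 2 (0x89): reg=0x71
Register before byte 3: 0x71
After XOR with byte 0x2A: 0x5B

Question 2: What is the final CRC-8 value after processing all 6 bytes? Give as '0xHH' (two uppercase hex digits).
Answer: 0x9B

Derivation:
After byte 1 (0x68): reg=0x40
After byte 2 (0x89): reg=0x71
After byte 3 (0x2A): reg=0x86
After byte 4 (0xFC): reg=0x61
After byte 5 (0xCC): reg=0x4A
After byte 6 (0xCC): reg=0x9B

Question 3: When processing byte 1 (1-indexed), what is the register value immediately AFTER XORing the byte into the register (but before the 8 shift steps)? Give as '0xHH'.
Register before byte 1: 0xAA
Byte 1: 0x68
0xAA XOR 0x68 = 0xC2

Answer: 0xC2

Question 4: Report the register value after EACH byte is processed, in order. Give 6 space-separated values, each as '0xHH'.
0x40 0x71 0x86 0x61 0x4A 0x9B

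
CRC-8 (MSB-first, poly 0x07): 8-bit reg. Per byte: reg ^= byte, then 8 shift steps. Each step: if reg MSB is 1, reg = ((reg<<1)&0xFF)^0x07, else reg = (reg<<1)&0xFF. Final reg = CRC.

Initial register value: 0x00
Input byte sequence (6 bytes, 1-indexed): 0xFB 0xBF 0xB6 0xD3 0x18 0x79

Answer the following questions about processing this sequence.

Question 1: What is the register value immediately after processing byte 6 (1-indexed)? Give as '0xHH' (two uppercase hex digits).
After byte 1 (0xFB): reg=0xEF
After byte 2 (0xBF): reg=0xB7
After byte 3 (0xB6): reg=0x07
After byte 4 (0xD3): reg=0x22
After byte 5 (0x18): reg=0xA6
After byte 6 (0x79): reg=0x13

Answer: 0x13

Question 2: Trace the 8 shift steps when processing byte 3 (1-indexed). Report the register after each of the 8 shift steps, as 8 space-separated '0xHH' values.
After byte 1 (0xFB): reg=0xEF
After byte 2 (0xBF): reg=0xB7
Register before byte 3: 0xB7
After XOR with byte 0xB6: 0x01

Answer: 0x02 0x04 0x08 0x10 0x20 0x40 0x80 0x07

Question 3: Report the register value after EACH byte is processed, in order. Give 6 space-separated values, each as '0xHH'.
0xEF 0xB7 0x07 0x22 0xA6 0x13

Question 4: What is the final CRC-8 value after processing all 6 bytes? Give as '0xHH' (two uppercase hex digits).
Answer: 0x13

Derivation:
After byte 1 (0xFB): reg=0xEF
After byte 2 (0xBF): reg=0xB7
After byte 3 (0xB6): reg=0x07
After byte 4 (0xD3): reg=0x22
After byte 5 (0x18): reg=0xA6
After byte 6 (0x79): reg=0x13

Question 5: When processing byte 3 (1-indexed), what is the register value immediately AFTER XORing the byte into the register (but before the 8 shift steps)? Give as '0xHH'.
Register before byte 3: 0xB7
Byte 3: 0xB6
0xB7 XOR 0xB6 = 0x01

Answer: 0x01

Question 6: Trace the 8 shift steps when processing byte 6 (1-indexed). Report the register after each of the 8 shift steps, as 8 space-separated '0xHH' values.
After byte 1 (0xFB): reg=0xEF
After byte 2 (0xBF): reg=0xB7
After byte 3 (0xB6): reg=0x07
After byte 4 (0xD3): reg=0x22
After byte 5 (0x18): reg=0xA6
Register before byte 6: 0xA6
After XOR with byte 0x79: 0xDF

Answer: 0xB9 0x75 0xEA 0xD3 0xA1 0x45 0x8A 0x13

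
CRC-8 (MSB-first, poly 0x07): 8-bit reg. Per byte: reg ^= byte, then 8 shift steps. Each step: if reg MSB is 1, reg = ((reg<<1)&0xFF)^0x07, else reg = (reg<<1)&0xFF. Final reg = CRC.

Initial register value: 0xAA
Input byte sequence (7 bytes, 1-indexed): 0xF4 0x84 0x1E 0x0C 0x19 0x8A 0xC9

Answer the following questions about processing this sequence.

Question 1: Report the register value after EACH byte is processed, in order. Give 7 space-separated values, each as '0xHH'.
0x9D 0x4F 0xB0 0x3D 0xFC 0x45 0xAD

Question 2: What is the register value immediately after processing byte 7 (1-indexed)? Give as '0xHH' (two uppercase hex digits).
Answer: 0xAD

Derivation:
After byte 1 (0xF4): reg=0x9D
After byte 2 (0x84): reg=0x4F
After byte 3 (0x1E): reg=0xB0
After byte 4 (0x0C): reg=0x3D
After byte 5 (0x19): reg=0xFC
After byte 6 (0x8A): reg=0x45
After byte 7 (0xC9): reg=0xAD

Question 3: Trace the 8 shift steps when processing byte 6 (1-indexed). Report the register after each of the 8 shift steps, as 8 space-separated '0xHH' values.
After byte 1 (0xF4): reg=0x9D
After byte 2 (0x84): reg=0x4F
After byte 3 (0x1E): reg=0xB0
After byte 4 (0x0C): reg=0x3D
After byte 5 (0x19): reg=0xFC
Register before byte 6: 0xFC
After XOR with byte 0x8A: 0x76

Answer: 0xEC 0xDF 0xB9 0x75 0xEA 0xD3 0xA1 0x45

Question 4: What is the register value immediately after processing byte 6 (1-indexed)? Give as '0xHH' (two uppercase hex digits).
After byte 1 (0xF4): reg=0x9D
After byte 2 (0x84): reg=0x4F
After byte 3 (0x1E): reg=0xB0
After byte 4 (0x0C): reg=0x3D
After byte 5 (0x19): reg=0xFC
After byte 6 (0x8A): reg=0x45

Answer: 0x45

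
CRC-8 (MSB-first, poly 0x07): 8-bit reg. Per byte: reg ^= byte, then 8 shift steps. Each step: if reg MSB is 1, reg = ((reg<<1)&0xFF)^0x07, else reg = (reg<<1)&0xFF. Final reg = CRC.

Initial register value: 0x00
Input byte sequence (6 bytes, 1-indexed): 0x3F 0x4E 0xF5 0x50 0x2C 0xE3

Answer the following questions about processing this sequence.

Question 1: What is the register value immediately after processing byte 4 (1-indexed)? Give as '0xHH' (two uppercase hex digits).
After byte 1 (0x3F): reg=0xBD
After byte 2 (0x4E): reg=0xD7
After byte 3 (0xF5): reg=0xEE
After byte 4 (0x50): reg=0x33

Answer: 0x33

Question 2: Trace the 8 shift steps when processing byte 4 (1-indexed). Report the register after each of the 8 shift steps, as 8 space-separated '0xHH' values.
Answer: 0x7B 0xF6 0xEB 0xD1 0xA5 0x4D 0x9A 0x33

Derivation:
After byte 1 (0x3F): reg=0xBD
After byte 2 (0x4E): reg=0xD7
After byte 3 (0xF5): reg=0xEE
Register before byte 4: 0xEE
After XOR with byte 0x50: 0xBE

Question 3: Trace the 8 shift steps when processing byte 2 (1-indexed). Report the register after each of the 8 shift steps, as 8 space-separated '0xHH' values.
Answer: 0xE1 0xC5 0x8D 0x1D 0x3A 0x74 0xE8 0xD7

Derivation:
After byte 1 (0x3F): reg=0xBD
Register before byte 2: 0xBD
After XOR with byte 0x4E: 0xF3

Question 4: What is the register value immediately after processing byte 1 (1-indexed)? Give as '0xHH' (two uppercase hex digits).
After byte 1 (0x3F): reg=0xBD

Answer: 0xBD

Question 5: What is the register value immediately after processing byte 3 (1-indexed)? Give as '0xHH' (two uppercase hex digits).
Answer: 0xEE

Derivation:
After byte 1 (0x3F): reg=0xBD
After byte 2 (0x4E): reg=0xD7
After byte 3 (0xF5): reg=0xEE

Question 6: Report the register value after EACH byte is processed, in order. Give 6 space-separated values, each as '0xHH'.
0xBD 0xD7 0xEE 0x33 0x5D 0x33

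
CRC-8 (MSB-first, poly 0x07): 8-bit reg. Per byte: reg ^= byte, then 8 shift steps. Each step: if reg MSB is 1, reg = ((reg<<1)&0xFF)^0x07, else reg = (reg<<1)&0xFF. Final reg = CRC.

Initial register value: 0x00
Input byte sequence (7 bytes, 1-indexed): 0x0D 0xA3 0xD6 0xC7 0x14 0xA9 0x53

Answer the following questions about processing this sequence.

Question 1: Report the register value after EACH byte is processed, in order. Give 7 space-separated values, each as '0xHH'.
0x23 0x89 0x9A 0x94 0x89 0xE0 0x10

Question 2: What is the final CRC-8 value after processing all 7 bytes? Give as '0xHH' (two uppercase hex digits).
After byte 1 (0x0D): reg=0x23
After byte 2 (0xA3): reg=0x89
After byte 3 (0xD6): reg=0x9A
After byte 4 (0xC7): reg=0x94
After byte 5 (0x14): reg=0x89
After byte 6 (0xA9): reg=0xE0
After byte 7 (0x53): reg=0x10

Answer: 0x10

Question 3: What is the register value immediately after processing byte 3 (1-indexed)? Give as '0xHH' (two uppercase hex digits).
Answer: 0x9A

Derivation:
After byte 1 (0x0D): reg=0x23
After byte 2 (0xA3): reg=0x89
After byte 3 (0xD6): reg=0x9A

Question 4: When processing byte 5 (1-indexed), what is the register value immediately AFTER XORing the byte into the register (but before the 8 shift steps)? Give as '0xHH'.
Register before byte 5: 0x94
Byte 5: 0x14
0x94 XOR 0x14 = 0x80

Answer: 0x80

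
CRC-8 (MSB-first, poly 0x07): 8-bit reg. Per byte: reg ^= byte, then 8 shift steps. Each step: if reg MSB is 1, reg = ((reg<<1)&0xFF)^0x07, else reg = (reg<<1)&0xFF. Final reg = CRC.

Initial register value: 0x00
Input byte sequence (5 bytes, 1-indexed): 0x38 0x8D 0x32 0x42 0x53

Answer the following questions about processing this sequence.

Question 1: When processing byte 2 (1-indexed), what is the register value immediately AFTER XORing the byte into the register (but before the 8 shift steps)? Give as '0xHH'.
Register before byte 2: 0xA8
Byte 2: 0x8D
0xA8 XOR 0x8D = 0x25

Answer: 0x25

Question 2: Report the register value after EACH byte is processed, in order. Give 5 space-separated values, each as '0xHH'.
0xA8 0xFB 0x71 0x99 0x78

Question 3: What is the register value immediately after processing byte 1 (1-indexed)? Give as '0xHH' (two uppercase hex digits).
Answer: 0xA8

Derivation:
After byte 1 (0x38): reg=0xA8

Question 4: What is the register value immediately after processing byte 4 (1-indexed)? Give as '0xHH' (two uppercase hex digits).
Answer: 0x99

Derivation:
After byte 1 (0x38): reg=0xA8
After byte 2 (0x8D): reg=0xFB
After byte 3 (0x32): reg=0x71
After byte 4 (0x42): reg=0x99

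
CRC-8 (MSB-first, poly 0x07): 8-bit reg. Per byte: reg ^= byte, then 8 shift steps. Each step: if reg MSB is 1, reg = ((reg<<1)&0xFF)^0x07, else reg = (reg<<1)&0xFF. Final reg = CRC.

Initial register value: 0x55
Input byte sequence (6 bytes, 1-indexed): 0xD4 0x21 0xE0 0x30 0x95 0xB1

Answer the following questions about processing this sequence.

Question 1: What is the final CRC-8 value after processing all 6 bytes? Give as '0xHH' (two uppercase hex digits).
Answer: 0xF8

Derivation:
After byte 1 (0xD4): reg=0x8E
After byte 2 (0x21): reg=0x44
After byte 3 (0xE0): reg=0x75
After byte 4 (0x30): reg=0xDC
After byte 5 (0x95): reg=0xF8
After byte 6 (0xB1): reg=0xF8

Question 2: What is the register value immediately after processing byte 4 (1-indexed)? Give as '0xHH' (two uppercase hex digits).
Answer: 0xDC

Derivation:
After byte 1 (0xD4): reg=0x8E
After byte 2 (0x21): reg=0x44
After byte 3 (0xE0): reg=0x75
After byte 4 (0x30): reg=0xDC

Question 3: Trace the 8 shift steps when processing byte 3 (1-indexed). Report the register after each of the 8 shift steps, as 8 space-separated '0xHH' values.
After byte 1 (0xD4): reg=0x8E
After byte 2 (0x21): reg=0x44
Register before byte 3: 0x44
After XOR with byte 0xE0: 0xA4

Answer: 0x4F 0x9E 0x3B 0x76 0xEC 0xDF 0xB9 0x75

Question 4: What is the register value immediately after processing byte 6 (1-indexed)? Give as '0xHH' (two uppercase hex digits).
After byte 1 (0xD4): reg=0x8E
After byte 2 (0x21): reg=0x44
After byte 3 (0xE0): reg=0x75
After byte 4 (0x30): reg=0xDC
After byte 5 (0x95): reg=0xF8
After byte 6 (0xB1): reg=0xF8

Answer: 0xF8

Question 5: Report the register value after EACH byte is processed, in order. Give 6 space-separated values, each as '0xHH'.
0x8E 0x44 0x75 0xDC 0xF8 0xF8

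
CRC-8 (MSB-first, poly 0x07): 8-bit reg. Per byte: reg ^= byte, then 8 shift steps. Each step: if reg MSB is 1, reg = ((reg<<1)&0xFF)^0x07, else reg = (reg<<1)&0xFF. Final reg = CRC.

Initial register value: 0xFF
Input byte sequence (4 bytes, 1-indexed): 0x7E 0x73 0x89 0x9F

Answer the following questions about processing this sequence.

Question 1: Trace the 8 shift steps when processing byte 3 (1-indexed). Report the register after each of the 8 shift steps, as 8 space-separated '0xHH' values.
After byte 1 (0x7E): reg=0x8E
After byte 2 (0x73): reg=0xFD
Register before byte 3: 0xFD
After XOR with byte 0x89: 0x74

Answer: 0xE8 0xD7 0xA9 0x55 0xAA 0x53 0xA6 0x4B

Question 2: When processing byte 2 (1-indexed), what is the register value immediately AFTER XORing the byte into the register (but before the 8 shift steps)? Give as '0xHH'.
Answer: 0xFD

Derivation:
Register before byte 2: 0x8E
Byte 2: 0x73
0x8E XOR 0x73 = 0xFD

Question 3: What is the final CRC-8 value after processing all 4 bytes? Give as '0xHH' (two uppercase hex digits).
Answer: 0x22

Derivation:
After byte 1 (0x7E): reg=0x8E
After byte 2 (0x73): reg=0xFD
After byte 3 (0x89): reg=0x4B
After byte 4 (0x9F): reg=0x22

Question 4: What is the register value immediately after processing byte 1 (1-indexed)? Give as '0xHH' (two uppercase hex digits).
After byte 1 (0x7E): reg=0x8E

Answer: 0x8E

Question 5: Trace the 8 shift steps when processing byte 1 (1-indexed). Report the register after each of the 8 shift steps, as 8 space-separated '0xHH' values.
Answer: 0x05 0x0A 0x14 0x28 0x50 0xA0 0x47 0x8E

Derivation:
Register before byte 1: 0xFF
After XOR with byte 0x7E: 0x81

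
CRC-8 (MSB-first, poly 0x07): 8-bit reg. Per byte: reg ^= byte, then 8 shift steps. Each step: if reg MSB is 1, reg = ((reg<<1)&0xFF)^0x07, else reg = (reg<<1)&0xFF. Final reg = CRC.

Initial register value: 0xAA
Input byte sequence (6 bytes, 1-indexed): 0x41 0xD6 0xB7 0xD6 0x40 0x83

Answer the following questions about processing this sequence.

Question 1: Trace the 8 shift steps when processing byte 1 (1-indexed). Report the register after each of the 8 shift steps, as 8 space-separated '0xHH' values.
Answer: 0xD1 0xA5 0x4D 0x9A 0x33 0x66 0xCC 0x9F

Derivation:
Register before byte 1: 0xAA
After XOR with byte 0x41: 0xEB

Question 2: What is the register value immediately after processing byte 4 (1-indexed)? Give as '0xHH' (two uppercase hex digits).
Answer: 0xB4

Derivation:
After byte 1 (0x41): reg=0x9F
After byte 2 (0xD6): reg=0xF8
After byte 3 (0xB7): reg=0xEA
After byte 4 (0xD6): reg=0xB4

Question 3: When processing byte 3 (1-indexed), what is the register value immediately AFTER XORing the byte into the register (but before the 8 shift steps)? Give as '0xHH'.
Answer: 0x4F

Derivation:
Register before byte 3: 0xF8
Byte 3: 0xB7
0xF8 XOR 0xB7 = 0x4F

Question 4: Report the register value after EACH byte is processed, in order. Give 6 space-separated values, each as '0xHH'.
0x9F 0xF8 0xEA 0xB4 0xC2 0xC0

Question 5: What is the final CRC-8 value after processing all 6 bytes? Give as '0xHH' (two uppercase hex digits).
After byte 1 (0x41): reg=0x9F
After byte 2 (0xD6): reg=0xF8
After byte 3 (0xB7): reg=0xEA
After byte 4 (0xD6): reg=0xB4
After byte 5 (0x40): reg=0xC2
After byte 6 (0x83): reg=0xC0

Answer: 0xC0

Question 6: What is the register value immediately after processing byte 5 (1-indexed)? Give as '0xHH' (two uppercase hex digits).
Answer: 0xC2

Derivation:
After byte 1 (0x41): reg=0x9F
After byte 2 (0xD6): reg=0xF8
After byte 3 (0xB7): reg=0xEA
After byte 4 (0xD6): reg=0xB4
After byte 5 (0x40): reg=0xC2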